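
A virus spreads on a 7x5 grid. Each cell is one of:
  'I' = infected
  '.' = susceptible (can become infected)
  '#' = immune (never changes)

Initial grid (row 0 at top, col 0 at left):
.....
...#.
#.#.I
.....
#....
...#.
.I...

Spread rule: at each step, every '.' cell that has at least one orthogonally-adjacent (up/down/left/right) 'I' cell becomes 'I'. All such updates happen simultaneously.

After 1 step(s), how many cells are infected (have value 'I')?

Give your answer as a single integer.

Answer: 8

Derivation:
Step 0 (initial): 2 infected
Step 1: +6 new -> 8 infected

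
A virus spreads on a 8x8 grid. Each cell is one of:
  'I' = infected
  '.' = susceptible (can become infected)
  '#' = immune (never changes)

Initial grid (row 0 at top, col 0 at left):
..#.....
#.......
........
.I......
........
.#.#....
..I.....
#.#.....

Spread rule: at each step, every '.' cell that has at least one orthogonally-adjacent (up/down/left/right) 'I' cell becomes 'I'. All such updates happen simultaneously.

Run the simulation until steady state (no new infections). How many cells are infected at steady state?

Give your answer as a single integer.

Answer: 58

Derivation:
Step 0 (initial): 2 infected
Step 1: +7 new -> 9 infected
Step 2: +10 new -> 19 infected
Step 3: +9 new -> 28 infected
Step 4: +8 new -> 36 infected
Step 5: +8 new -> 44 infected
Step 6: +7 new -> 51 infected
Step 7: +4 new -> 55 infected
Step 8: +2 new -> 57 infected
Step 9: +1 new -> 58 infected
Step 10: +0 new -> 58 infected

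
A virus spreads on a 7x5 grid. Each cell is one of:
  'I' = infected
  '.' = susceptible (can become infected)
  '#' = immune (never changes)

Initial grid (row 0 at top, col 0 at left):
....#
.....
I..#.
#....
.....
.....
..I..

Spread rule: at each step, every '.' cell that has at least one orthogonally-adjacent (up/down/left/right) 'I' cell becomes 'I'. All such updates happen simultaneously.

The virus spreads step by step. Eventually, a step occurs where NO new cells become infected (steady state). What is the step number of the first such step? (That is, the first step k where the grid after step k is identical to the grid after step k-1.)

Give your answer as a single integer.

Step 0 (initial): 2 infected
Step 1: +5 new -> 7 infected
Step 2: +9 new -> 16 infected
Step 3: +7 new -> 23 infected
Step 4: +5 new -> 28 infected
Step 5: +3 new -> 31 infected
Step 6: +1 new -> 32 infected
Step 7: +0 new -> 32 infected

Answer: 7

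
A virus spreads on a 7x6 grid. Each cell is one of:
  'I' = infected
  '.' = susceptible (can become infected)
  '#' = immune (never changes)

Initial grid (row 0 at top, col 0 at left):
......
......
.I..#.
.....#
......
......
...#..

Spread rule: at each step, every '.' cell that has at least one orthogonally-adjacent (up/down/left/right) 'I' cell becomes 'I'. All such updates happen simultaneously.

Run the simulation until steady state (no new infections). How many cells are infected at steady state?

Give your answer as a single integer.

Answer: 39

Derivation:
Step 0 (initial): 1 infected
Step 1: +4 new -> 5 infected
Step 2: +7 new -> 12 infected
Step 3: +7 new -> 19 infected
Step 4: +7 new -> 26 infected
Step 5: +6 new -> 32 infected
Step 6: +4 new -> 36 infected
Step 7: +2 new -> 38 infected
Step 8: +1 new -> 39 infected
Step 9: +0 new -> 39 infected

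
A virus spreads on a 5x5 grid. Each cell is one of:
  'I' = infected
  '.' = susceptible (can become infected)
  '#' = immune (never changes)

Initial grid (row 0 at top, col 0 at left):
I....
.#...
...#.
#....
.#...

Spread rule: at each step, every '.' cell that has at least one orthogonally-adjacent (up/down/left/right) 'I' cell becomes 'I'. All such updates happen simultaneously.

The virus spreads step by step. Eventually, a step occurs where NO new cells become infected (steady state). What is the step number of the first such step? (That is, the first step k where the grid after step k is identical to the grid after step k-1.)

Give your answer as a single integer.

Step 0 (initial): 1 infected
Step 1: +2 new -> 3 infected
Step 2: +2 new -> 5 infected
Step 3: +3 new -> 8 infected
Step 4: +4 new -> 12 infected
Step 5: +2 new -> 14 infected
Step 6: +3 new -> 17 infected
Step 7: +2 new -> 19 infected
Step 8: +1 new -> 20 infected
Step 9: +0 new -> 20 infected

Answer: 9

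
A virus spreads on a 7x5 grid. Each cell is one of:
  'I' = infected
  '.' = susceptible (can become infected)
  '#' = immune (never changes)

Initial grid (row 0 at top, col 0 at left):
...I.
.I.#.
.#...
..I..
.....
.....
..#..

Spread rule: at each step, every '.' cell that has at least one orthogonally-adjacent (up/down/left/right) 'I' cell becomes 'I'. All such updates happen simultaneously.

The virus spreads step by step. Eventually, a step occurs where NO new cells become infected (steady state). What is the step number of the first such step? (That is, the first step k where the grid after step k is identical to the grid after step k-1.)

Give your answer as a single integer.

Answer: 6

Derivation:
Step 0 (initial): 3 infected
Step 1: +9 new -> 12 infected
Step 2: +9 new -> 21 infected
Step 3: +5 new -> 26 infected
Step 4: +4 new -> 30 infected
Step 5: +2 new -> 32 infected
Step 6: +0 new -> 32 infected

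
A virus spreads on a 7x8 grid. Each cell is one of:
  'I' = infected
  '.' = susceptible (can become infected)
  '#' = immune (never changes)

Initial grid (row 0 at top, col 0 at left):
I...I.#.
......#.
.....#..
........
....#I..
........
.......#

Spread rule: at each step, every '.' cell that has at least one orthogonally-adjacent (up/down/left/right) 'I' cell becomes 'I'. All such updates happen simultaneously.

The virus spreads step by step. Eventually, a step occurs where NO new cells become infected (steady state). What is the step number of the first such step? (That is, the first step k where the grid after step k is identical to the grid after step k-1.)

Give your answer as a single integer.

Answer: 7

Derivation:
Step 0 (initial): 3 infected
Step 1: +8 new -> 11 infected
Step 2: +12 new -> 23 infected
Step 3: +11 new -> 34 infected
Step 4: +8 new -> 42 infected
Step 5: +6 new -> 48 infected
Step 6: +3 new -> 51 infected
Step 7: +0 new -> 51 infected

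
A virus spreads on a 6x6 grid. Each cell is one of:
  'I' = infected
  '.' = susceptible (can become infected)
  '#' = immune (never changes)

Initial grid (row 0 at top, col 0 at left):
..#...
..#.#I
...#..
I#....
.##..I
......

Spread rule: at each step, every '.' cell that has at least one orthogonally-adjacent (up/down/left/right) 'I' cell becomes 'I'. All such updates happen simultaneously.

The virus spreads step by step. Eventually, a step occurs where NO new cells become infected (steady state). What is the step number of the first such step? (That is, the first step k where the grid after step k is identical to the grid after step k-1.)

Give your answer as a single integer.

Step 0 (initial): 3 infected
Step 1: +7 new -> 10 infected
Step 2: +8 new -> 18 infected
Step 3: +7 new -> 25 infected
Step 4: +4 new -> 29 infected
Step 5: +0 new -> 29 infected

Answer: 5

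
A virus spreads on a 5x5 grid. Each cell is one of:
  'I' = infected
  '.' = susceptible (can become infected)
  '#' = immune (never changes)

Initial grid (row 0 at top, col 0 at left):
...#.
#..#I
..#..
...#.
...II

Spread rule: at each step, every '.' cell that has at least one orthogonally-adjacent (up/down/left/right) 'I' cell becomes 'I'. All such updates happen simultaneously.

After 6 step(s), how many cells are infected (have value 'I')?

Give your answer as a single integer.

Step 0 (initial): 3 infected
Step 1: +4 new -> 7 infected
Step 2: +3 new -> 10 infected
Step 3: +2 new -> 12 infected
Step 4: +2 new -> 14 infected
Step 5: +2 new -> 16 infected
Step 6: +2 new -> 18 infected

Answer: 18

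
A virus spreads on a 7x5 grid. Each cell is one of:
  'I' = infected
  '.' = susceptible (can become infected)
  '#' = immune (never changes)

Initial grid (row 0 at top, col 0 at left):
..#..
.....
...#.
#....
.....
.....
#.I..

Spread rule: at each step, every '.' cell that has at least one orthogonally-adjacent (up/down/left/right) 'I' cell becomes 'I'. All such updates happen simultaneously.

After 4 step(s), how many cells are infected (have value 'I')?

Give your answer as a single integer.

Answer: 18

Derivation:
Step 0 (initial): 1 infected
Step 1: +3 new -> 4 infected
Step 2: +4 new -> 8 infected
Step 3: +5 new -> 13 infected
Step 4: +5 new -> 18 infected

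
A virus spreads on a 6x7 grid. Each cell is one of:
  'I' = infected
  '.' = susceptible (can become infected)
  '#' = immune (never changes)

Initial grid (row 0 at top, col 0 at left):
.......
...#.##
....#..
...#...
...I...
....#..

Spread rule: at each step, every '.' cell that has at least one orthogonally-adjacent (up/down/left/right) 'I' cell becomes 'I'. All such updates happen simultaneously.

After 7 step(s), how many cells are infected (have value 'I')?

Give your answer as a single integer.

Step 0 (initial): 1 infected
Step 1: +3 new -> 4 infected
Step 2: +5 new -> 9 infected
Step 3: +7 new -> 16 infected
Step 4: +8 new -> 24 infected
Step 5: +4 new -> 28 infected
Step 6: +3 new -> 31 infected
Step 7: +2 new -> 33 infected

Answer: 33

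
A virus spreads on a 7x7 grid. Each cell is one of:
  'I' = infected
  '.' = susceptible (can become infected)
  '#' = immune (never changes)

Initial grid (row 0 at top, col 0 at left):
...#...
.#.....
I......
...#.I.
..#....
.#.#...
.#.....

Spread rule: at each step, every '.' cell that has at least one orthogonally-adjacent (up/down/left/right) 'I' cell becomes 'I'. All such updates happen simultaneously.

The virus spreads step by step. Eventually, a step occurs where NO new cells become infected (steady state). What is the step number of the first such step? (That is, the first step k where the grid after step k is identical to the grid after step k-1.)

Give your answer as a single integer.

Answer: 8

Derivation:
Step 0 (initial): 2 infected
Step 1: +7 new -> 9 infected
Step 2: +10 new -> 19 infected
Step 3: +13 new -> 32 infected
Step 4: +7 new -> 39 infected
Step 5: +1 new -> 40 infected
Step 6: +1 new -> 41 infected
Step 7: +1 new -> 42 infected
Step 8: +0 new -> 42 infected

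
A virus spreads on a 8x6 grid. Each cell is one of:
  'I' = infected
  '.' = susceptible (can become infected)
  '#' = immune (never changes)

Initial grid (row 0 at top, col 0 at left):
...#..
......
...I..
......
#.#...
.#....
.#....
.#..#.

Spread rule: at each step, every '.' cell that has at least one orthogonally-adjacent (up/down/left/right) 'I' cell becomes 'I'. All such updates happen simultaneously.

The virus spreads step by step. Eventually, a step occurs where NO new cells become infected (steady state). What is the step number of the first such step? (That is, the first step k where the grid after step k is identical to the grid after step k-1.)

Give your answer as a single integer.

Step 0 (initial): 1 infected
Step 1: +4 new -> 5 infected
Step 2: +7 new -> 12 infected
Step 3: +9 new -> 21 infected
Step 4: +9 new -> 30 infected
Step 5: +5 new -> 35 infected
Step 6: +2 new -> 37 infected
Step 7: +1 new -> 38 infected
Step 8: +0 new -> 38 infected

Answer: 8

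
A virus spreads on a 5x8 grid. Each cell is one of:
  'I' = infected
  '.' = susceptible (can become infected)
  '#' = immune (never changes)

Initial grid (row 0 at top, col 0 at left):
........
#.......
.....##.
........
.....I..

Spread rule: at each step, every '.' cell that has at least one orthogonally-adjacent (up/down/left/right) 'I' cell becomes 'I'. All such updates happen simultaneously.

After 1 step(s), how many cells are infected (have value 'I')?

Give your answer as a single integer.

Step 0 (initial): 1 infected
Step 1: +3 new -> 4 infected

Answer: 4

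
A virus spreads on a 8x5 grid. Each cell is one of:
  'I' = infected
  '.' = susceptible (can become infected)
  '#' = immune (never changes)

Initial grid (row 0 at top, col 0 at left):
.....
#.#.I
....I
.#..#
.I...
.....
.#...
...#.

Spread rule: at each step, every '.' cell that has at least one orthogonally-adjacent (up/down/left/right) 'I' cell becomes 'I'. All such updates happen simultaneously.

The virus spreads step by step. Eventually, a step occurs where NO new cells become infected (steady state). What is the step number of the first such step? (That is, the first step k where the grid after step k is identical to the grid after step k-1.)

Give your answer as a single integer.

Step 0 (initial): 3 infected
Step 1: +6 new -> 9 infected
Step 2: +8 new -> 17 infected
Step 3: +7 new -> 24 infected
Step 4: +6 new -> 30 infected
Step 5: +3 new -> 33 infected
Step 6: +1 new -> 34 infected
Step 7: +0 new -> 34 infected

Answer: 7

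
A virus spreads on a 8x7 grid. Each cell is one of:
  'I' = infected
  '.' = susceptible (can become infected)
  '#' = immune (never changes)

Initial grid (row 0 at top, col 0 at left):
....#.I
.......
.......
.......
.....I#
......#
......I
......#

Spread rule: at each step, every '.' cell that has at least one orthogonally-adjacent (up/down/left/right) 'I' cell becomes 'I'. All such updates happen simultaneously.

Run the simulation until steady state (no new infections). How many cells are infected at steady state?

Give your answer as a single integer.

Answer: 52

Derivation:
Step 0 (initial): 3 infected
Step 1: +6 new -> 9 infected
Step 2: +9 new -> 18 infected
Step 3: +7 new -> 25 infected
Step 4: +7 new -> 32 infected
Step 5: +8 new -> 40 infected
Step 6: +7 new -> 47 infected
Step 7: +4 new -> 51 infected
Step 8: +1 new -> 52 infected
Step 9: +0 new -> 52 infected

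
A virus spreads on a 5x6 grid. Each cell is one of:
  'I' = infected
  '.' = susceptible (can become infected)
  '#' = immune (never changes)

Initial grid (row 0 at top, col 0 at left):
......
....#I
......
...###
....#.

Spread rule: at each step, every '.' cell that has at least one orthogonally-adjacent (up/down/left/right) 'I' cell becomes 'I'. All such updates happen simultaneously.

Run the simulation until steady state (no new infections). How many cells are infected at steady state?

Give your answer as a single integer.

Answer: 24

Derivation:
Step 0 (initial): 1 infected
Step 1: +2 new -> 3 infected
Step 2: +2 new -> 5 infected
Step 3: +2 new -> 7 infected
Step 4: +3 new -> 10 infected
Step 5: +4 new -> 14 infected
Step 6: +5 new -> 19 infected
Step 7: +4 new -> 23 infected
Step 8: +1 new -> 24 infected
Step 9: +0 new -> 24 infected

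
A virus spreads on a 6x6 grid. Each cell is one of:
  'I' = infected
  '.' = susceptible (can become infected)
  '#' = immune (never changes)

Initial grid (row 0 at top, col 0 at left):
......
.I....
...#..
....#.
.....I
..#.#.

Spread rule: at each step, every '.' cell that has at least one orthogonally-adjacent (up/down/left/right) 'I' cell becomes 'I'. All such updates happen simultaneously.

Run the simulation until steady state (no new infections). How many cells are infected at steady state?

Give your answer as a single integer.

Step 0 (initial): 2 infected
Step 1: +7 new -> 9 infected
Step 2: +8 new -> 17 infected
Step 3: +10 new -> 27 infected
Step 4: +4 new -> 31 infected
Step 5: +1 new -> 32 infected
Step 6: +0 new -> 32 infected

Answer: 32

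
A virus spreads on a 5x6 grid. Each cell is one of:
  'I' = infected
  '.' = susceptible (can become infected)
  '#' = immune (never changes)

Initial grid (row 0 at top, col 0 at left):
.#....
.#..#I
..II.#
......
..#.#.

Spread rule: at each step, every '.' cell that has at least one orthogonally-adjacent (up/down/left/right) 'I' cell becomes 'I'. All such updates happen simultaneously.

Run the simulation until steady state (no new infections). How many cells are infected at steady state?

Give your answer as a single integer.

Answer: 24

Derivation:
Step 0 (initial): 3 infected
Step 1: +7 new -> 10 infected
Step 2: +7 new -> 17 infected
Step 3: +4 new -> 21 infected
Step 4: +3 new -> 24 infected
Step 5: +0 new -> 24 infected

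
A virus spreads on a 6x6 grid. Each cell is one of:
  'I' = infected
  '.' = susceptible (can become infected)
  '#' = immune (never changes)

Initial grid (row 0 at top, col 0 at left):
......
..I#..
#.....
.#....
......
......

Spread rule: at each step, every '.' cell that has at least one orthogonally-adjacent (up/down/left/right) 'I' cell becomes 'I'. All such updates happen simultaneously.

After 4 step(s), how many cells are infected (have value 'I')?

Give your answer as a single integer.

Answer: 22

Derivation:
Step 0 (initial): 1 infected
Step 1: +3 new -> 4 infected
Step 2: +6 new -> 10 infected
Step 3: +5 new -> 15 infected
Step 4: +7 new -> 22 infected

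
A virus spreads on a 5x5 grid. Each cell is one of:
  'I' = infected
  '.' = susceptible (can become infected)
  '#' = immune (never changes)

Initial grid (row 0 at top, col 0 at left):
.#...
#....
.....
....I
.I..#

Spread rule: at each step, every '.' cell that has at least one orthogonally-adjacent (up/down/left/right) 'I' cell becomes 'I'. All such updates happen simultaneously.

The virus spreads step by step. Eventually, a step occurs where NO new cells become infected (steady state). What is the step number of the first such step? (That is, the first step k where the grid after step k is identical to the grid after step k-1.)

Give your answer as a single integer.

Answer: 6

Derivation:
Step 0 (initial): 2 infected
Step 1: +5 new -> 7 infected
Step 2: +6 new -> 13 infected
Step 3: +5 new -> 18 infected
Step 4: +2 new -> 20 infected
Step 5: +1 new -> 21 infected
Step 6: +0 new -> 21 infected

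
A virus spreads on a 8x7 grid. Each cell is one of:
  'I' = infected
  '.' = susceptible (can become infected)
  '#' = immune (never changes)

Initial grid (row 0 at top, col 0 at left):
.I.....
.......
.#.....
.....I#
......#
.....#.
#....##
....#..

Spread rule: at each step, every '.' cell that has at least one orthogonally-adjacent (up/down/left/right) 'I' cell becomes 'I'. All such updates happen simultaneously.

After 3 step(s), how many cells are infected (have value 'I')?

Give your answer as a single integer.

Step 0 (initial): 2 infected
Step 1: +6 new -> 8 infected
Step 2: +8 new -> 16 infected
Step 3: +11 new -> 27 infected

Answer: 27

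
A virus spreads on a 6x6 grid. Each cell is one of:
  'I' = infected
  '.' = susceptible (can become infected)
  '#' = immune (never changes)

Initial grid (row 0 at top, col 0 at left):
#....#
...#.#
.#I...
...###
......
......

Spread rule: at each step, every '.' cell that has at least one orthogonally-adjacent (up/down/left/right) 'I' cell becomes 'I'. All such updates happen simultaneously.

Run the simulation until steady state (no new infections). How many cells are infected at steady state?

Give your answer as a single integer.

Answer: 28

Derivation:
Step 0 (initial): 1 infected
Step 1: +3 new -> 4 infected
Step 2: +5 new -> 9 infected
Step 3: +9 new -> 18 infected
Step 4: +6 new -> 24 infected
Step 5: +3 new -> 27 infected
Step 6: +1 new -> 28 infected
Step 7: +0 new -> 28 infected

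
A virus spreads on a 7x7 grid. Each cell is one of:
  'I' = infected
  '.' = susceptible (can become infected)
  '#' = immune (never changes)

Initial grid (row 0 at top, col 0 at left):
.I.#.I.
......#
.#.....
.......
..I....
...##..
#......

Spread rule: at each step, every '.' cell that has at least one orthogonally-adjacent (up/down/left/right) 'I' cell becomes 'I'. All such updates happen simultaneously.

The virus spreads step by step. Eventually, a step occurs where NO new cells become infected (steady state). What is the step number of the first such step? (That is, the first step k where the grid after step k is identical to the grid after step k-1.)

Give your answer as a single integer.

Answer: 7

Derivation:
Step 0 (initial): 3 infected
Step 1: +10 new -> 13 infected
Step 2: +11 new -> 24 infected
Step 3: +12 new -> 36 infected
Step 4: +4 new -> 40 infected
Step 5: +2 new -> 42 infected
Step 6: +1 new -> 43 infected
Step 7: +0 new -> 43 infected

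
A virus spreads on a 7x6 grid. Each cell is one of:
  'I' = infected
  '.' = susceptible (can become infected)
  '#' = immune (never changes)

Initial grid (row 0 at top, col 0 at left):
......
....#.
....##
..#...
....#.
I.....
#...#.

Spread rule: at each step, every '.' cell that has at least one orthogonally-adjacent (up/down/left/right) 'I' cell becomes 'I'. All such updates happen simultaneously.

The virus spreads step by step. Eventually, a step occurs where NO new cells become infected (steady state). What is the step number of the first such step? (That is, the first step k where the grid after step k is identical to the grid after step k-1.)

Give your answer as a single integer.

Step 0 (initial): 1 infected
Step 1: +2 new -> 3 infected
Step 2: +4 new -> 7 infected
Step 3: +5 new -> 12 infected
Step 4: +5 new -> 17 infected
Step 5: +5 new -> 22 infected
Step 6: +6 new -> 28 infected
Step 7: +3 new -> 31 infected
Step 8: +1 new -> 32 infected
Step 9: +1 new -> 33 infected
Step 10: +1 new -> 34 infected
Step 11: +1 new -> 35 infected
Step 12: +0 new -> 35 infected

Answer: 12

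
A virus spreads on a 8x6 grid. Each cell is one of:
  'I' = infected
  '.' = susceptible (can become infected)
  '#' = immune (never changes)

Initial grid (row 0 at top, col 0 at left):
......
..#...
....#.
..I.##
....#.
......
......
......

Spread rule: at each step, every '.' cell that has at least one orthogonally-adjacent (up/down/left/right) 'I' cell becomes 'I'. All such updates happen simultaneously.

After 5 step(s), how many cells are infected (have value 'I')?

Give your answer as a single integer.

Step 0 (initial): 1 infected
Step 1: +4 new -> 5 infected
Step 2: +6 new -> 11 infected
Step 3: +7 new -> 18 infected
Step 4: +9 new -> 27 infected
Step 5: +9 new -> 36 infected

Answer: 36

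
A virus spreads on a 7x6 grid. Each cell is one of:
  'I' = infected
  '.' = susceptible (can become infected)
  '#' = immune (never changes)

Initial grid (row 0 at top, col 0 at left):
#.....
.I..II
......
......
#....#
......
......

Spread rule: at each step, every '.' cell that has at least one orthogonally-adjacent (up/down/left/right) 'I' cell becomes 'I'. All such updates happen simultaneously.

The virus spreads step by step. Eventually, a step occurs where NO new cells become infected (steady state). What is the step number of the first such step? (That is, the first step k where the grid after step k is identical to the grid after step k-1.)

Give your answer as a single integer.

Answer: 7

Derivation:
Step 0 (initial): 3 infected
Step 1: +9 new -> 12 infected
Step 2: +8 new -> 20 infected
Step 3: +5 new -> 25 infected
Step 4: +4 new -> 29 infected
Step 5: +6 new -> 35 infected
Step 6: +4 new -> 39 infected
Step 7: +0 new -> 39 infected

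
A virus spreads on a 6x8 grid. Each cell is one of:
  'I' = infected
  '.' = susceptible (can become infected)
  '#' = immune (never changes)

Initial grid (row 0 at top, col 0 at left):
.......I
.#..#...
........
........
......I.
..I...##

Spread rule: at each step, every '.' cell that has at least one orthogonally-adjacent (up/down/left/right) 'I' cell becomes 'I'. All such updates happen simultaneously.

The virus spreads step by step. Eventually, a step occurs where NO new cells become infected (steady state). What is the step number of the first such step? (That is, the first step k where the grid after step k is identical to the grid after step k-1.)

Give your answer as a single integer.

Step 0 (initial): 3 infected
Step 1: +8 new -> 11 infected
Step 2: +13 new -> 24 infected
Step 3: +8 new -> 32 infected
Step 4: +6 new -> 38 infected
Step 5: +3 new -> 41 infected
Step 6: +2 new -> 43 infected
Step 7: +1 new -> 44 infected
Step 8: +0 new -> 44 infected

Answer: 8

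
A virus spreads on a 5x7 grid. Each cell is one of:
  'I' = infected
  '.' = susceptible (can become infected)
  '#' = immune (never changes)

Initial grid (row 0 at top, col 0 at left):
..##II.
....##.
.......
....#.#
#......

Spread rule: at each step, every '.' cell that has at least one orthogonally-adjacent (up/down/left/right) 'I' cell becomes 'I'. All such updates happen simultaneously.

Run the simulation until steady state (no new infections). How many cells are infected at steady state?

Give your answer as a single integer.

Step 0 (initial): 2 infected
Step 1: +1 new -> 3 infected
Step 2: +1 new -> 4 infected
Step 3: +1 new -> 5 infected
Step 4: +1 new -> 6 infected
Step 5: +2 new -> 8 infected
Step 6: +2 new -> 10 infected
Step 7: +5 new -> 15 infected
Step 8: +4 new -> 19 infected
Step 9: +4 new -> 23 infected
Step 10: +4 new -> 27 infected
Step 11: +1 new -> 28 infected
Step 12: +0 new -> 28 infected

Answer: 28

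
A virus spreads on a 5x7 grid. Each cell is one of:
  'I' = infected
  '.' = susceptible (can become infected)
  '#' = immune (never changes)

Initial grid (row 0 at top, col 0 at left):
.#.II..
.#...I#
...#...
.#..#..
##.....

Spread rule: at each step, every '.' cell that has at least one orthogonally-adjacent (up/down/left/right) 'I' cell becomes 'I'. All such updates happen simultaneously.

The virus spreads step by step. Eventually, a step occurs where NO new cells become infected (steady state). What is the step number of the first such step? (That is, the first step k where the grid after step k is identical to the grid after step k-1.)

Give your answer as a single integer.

Answer: 8

Derivation:
Step 0 (initial): 3 infected
Step 1: +5 new -> 8 infected
Step 2: +5 new -> 13 infected
Step 3: +3 new -> 16 infected
Step 4: +4 new -> 20 infected
Step 5: +4 new -> 24 infected
Step 6: +2 new -> 26 infected
Step 7: +1 new -> 27 infected
Step 8: +0 new -> 27 infected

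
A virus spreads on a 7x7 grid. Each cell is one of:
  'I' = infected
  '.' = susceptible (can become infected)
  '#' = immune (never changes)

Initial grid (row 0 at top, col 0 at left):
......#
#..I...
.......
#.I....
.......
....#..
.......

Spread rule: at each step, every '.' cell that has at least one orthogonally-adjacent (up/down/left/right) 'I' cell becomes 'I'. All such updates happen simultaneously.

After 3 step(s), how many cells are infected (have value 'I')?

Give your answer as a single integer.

Step 0 (initial): 2 infected
Step 1: +8 new -> 10 infected
Step 2: +10 new -> 20 infected
Step 3: +11 new -> 31 infected

Answer: 31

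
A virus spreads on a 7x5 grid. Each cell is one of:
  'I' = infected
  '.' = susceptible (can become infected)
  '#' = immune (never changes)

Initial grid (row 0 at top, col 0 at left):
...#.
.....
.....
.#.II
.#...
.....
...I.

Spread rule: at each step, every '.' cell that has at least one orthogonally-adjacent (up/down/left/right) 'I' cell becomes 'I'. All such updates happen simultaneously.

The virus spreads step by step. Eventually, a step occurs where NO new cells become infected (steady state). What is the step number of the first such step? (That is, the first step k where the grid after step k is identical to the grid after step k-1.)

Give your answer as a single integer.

Step 0 (initial): 3 infected
Step 1: +8 new -> 11 infected
Step 2: +7 new -> 18 infected
Step 3: +5 new -> 23 infected
Step 4: +4 new -> 27 infected
Step 5: +4 new -> 31 infected
Step 6: +1 new -> 32 infected
Step 7: +0 new -> 32 infected

Answer: 7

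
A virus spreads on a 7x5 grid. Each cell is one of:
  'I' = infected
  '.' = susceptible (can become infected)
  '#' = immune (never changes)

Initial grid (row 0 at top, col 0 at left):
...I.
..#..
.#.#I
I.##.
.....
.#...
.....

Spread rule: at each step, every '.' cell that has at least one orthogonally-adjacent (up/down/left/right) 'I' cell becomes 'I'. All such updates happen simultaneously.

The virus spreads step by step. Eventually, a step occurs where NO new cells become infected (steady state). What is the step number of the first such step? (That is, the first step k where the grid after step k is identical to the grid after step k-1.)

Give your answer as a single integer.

Step 0 (initial): 3 infected
Step 1: +8 new -> 11 infected
Step 2: +5 new -> 16 infected
Step 3: +6 new -> 22 infected
Step 4: +4 new -> 26 infected
Step 5: +2 new -> 28 infected
Step 6: +0 new -> 28 infected

Answer: 6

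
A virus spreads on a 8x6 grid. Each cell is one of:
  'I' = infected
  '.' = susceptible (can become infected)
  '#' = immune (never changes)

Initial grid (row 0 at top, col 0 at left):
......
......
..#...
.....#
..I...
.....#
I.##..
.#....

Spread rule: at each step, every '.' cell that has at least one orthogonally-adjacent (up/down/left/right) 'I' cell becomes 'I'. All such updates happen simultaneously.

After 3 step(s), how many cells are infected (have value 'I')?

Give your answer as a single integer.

Answer: 21

Derivation:
Step 0 (initial): 2 infected
Step 1: +7 new -> 9 infected
Step 2: +6 new -> 15 infected
Step 3: +6 new -> 21 infected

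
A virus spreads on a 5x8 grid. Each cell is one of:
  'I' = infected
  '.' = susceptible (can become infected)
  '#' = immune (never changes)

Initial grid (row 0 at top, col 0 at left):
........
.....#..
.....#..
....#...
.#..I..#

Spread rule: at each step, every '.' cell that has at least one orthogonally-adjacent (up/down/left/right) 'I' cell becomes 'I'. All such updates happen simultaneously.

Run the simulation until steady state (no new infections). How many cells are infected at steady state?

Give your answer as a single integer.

Answer: 35

Derivation:
Step 0 (initial): 1 infected
Step 1: +2 new -> 3 infected
Step 2: +4 new -> 7 infected
Step 3: +3 new -> 10 infected
Step 4: +6 new -> 16 infected
Step 5: +7 new -> 23 infected
Step 6: +7 new -> 30 infected
Step 7: +4 new -> 34 infected
Step 8: +1 new -> 35 infected
Step 9: +0 new -> 35 infected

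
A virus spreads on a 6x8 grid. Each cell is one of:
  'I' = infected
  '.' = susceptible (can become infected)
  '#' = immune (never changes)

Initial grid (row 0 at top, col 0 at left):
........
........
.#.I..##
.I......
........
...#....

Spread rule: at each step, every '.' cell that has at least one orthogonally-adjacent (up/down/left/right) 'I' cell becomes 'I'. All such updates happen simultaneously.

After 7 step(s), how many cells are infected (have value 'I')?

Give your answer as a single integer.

Answer: 44

Derivation:
Step 0 (initial): 2 infected
Step 1: +7 new -> 9 infected
Step 2: +10 new -> 19 infected
Step 3: +9 new -> 28 infected
Step 4: +7 new -> 35 infected
Step 5: +5 new -> 40 infected
Step 6: +3 new -> 43 infected
Step 7: +1 new -> 44 infected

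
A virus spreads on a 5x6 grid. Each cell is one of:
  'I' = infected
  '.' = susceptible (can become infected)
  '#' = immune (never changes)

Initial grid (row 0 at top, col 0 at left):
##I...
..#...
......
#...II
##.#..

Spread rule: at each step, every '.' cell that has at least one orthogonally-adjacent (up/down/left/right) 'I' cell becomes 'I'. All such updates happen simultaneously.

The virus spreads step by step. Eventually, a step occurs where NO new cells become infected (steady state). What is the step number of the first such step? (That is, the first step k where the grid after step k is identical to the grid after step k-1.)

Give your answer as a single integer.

Answer: 7

Derivation:
Step 0 (initial): 3 infected
Step 1: +6 new -> 9 infected
Step 2: +6 new -> 15 infected
Step 3: +4 new -> 19 infected
Step 4: +1 new -> 20 infected
Step 5: +2 new -> 22 infected
Step 6: +1 new -> 23 infected
Step 7: +0 new -> 23 infected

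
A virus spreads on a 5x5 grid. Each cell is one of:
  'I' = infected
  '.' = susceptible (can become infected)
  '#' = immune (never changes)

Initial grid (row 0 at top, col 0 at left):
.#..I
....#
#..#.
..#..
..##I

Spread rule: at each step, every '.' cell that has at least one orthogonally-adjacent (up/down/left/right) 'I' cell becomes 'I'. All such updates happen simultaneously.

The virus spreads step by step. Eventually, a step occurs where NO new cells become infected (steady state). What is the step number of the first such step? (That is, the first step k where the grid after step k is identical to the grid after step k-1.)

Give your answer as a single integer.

Step 0 (initial): 2 infected
Step 1: +2 new -> 4 infected
Step 2: +4 new -> 8 infected
Step 3: +1 new -> 9 infected
Step 4: +2 new -> 11 infected
Step 5: +2 new -> 13 infected
Step 6: +2 new -> 15 infected
Step 7: +2 new -> 17 infected
Step 8: +1 new -> 18 infected
Step 9: +0 new -> 18 infected

Answer: 9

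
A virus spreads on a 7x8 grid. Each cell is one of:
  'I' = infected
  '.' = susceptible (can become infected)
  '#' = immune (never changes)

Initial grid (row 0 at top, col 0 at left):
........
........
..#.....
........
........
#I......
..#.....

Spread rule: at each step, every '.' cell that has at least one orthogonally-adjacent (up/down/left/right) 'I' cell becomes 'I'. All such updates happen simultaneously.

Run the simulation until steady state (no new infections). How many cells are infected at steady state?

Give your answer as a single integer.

Step 0 (initial): 1 infected
Step 1: +3 new -> 4 infected
Step 2: +5 new -> 9 infected
Step 3: +6 new -> 15 infected
Step 4: +6 new -> 21 infected
Step 5: +8 new -> 29 infected
Step 6: +8 new -> 37 infected
Step 7: +6 new -> 43 infected
Step 8: +4 new -> 47 infected
Step 9: +3 new -> 50 infected
Step 10: +2 new -> 52 infected
Step 11: +1 new -> 53 infected
Step 12: +0 new -> 53 infected

Answer: 53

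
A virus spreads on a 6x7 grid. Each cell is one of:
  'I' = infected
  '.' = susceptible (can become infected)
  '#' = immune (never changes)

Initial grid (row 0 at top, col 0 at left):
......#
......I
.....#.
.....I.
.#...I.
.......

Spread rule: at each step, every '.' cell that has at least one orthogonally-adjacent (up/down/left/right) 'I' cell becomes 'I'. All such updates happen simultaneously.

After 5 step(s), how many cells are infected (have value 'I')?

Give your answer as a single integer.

Step 0 (initial): 3 infected
Step 1: +7 new -> 10 infected
Step 2: +7 new -> 17 infected
Step 3: +6 new -> 23 infected
Step 4: +5 new -> 28 infected
Step 5: +5 new -> 33 infected

Answer: 33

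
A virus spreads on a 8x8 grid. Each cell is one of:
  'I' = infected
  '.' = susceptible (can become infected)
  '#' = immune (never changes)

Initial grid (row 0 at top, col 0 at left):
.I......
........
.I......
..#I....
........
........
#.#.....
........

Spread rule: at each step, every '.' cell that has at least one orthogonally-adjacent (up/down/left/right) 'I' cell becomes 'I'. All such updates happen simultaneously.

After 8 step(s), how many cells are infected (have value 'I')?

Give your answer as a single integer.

Step 0 (initial): 3 infected
Step 1: +9 new -> 12 infected
Step 2: +11 new -> 23 infected
Step 3: +10 new -> 33 infected
Step 4: +10 new -> 43 infected
Step 5: +9 new -> 52 infected
Step 6: +6 new -> 58 infected
Step 7: +2 new -> 60 infected
Step 8: +1 new -> 61 infected

Answer: 61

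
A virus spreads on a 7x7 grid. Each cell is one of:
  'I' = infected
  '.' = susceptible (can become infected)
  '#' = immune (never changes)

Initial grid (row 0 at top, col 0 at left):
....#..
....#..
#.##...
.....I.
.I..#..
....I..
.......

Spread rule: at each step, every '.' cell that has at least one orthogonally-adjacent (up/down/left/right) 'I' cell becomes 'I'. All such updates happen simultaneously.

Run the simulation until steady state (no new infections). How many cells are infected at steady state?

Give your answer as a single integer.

Step 0 (initial): 3 infected
Step 1: +11 new -> 14 infected
Step 2: +15 new -> 29 infected
Step 3: +6 new -> 35 infected
Step 4: +4 new -> 39 infected
Step 5: +3 new -> 42 infected
Step 6: +1 new -> 43 infected
Step 7: +0 new -> 43 infected

Answer: 43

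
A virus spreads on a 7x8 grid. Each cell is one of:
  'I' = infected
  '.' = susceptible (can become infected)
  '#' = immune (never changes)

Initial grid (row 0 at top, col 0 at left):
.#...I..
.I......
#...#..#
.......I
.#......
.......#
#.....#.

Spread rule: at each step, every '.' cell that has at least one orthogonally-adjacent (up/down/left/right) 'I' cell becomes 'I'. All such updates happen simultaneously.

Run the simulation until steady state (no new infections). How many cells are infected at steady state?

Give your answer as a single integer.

Step 0 (initial): 3 infected
Step 1: +8 new -> 11 infected
Step 2: +13 new -> 24 infected
Step 3: +7 new -> 31 infected
Step 4: +5 new -> 36 infected
Step 5: +5 new -> 41 infected
Step 6: +4 new -> 45 infected
Step 7: +2 new -> 47 infected
Step 8: +0 new -> 47 infected

Answer: 47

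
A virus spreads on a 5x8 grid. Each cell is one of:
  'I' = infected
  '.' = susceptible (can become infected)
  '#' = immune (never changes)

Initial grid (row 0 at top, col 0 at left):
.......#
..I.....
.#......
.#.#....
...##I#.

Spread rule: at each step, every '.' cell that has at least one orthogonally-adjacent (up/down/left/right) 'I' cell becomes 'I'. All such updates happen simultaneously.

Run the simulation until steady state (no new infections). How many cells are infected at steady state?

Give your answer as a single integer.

Step 0 (initial): 2 infected
Step 1: +5 new -> 7 infected
Step 2: +9 new -> 16 infected
Step 3: +8 new -> 24 infected
Step 4: +6 new -> 30 infected
Step 5: +3 new -> 33 infected
Step 6: +0 new -> 33 infected

Answer: 33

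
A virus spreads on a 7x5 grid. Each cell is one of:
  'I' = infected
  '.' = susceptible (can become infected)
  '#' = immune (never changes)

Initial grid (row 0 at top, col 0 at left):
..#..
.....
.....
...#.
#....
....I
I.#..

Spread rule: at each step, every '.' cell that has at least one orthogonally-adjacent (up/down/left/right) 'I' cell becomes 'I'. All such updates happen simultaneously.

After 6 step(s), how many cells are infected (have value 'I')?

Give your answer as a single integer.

Answer: 28

Derivation:
Step 0 (initial): 2 infected
Step 1: +5 new -> 7 infected
Step 2: +5 new -> 12 infected
Step 3: +3 new -> 15 infected
Step 4: +4 new -> 19 infected
Step 5: +5 new -> 24 infected
Step 6: +4 new -> 28 infected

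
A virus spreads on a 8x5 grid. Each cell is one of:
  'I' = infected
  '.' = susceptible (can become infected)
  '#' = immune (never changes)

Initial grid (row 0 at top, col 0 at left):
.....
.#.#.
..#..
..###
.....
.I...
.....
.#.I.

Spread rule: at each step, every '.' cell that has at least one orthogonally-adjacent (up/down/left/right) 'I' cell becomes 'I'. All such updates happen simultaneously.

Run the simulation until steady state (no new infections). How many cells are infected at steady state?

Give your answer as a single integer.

Step 0 (initial): 2 infected
Step 1: +7 new -> 9 infected
Step 2: +7 new -> 16 infected
Step 3: +5 new -> 21 infected
Step 4: +2 new -> 23 infected
Step 5: +1 new -> 24 infected
Step 6: +1 new -> 25 infected
Step 7: +1 new -> 26 infected
Step 8: +1 new -> 27 infected
Step 9: +2 new -> 29 infected
Step 10: +1 new -> 30 infected
Step 11: +1 new -> 31 infected
Step 12: +1 new -> 32 infected
Step 13: +1 new -> 33 infected
Step 14: +0 new -> 33 infected

Answer: 33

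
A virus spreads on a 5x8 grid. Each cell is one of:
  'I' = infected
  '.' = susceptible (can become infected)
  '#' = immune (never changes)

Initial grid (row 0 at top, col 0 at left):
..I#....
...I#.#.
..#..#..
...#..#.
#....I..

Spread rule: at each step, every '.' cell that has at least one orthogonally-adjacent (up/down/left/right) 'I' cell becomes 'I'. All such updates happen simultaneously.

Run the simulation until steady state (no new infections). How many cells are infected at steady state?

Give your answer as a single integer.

Answer: 32

Derivation:
Step 0 (initial): 3 infected
Step 1: +6 new -> 9 infected
Step 2: +6 new -> 15 infected
Step 3: +4 new -> 19 infected
Step 4: +5 new -> 24 infected
Step 5: +3 new -> 27 infected
Step 6: +1 new -> 28 infected
Step 7: +1 new -> 29 infected
Step 8: +1 new -> 30 infected
Step 9: +2 new -> 32 infected
Step 10: +0 new -> 32 infected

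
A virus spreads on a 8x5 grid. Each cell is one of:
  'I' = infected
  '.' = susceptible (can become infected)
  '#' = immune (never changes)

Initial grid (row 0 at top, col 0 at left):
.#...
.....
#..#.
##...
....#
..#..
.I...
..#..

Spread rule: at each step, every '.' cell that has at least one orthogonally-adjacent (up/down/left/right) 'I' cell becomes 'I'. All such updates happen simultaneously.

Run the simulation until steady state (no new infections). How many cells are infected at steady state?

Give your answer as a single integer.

Answer: 32

Derivation:
Step 0 (initial): 1 infected
Step 1: +4 new -> 5 infected
Step 2: +4 new -> 9 infected
Step 3: +5 new -> 14 infected
Step 4: +4 new -> 18 infected
Step 5: +2 new -> 20 infected
Step 6: +3 new -> 23 infected
Step 7: +4 new -> 27 infected
Step 8: +3 new -> 30 infected
Step 9: +2 new -> 32 infected
Step 10: +0 new -> 32 infected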